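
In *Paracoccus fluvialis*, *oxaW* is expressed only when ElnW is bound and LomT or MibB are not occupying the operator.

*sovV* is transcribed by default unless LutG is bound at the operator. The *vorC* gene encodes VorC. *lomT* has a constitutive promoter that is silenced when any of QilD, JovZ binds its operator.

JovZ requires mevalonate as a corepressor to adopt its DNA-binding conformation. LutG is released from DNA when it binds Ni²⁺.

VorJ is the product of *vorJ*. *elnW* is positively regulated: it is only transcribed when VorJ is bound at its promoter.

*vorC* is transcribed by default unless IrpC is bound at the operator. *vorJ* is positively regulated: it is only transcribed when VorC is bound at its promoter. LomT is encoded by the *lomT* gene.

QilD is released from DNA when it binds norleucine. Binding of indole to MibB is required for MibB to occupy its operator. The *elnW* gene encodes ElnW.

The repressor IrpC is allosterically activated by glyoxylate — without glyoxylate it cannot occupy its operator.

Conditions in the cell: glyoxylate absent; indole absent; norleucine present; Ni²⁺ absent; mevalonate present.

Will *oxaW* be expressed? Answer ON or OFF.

ON

Norleucine is present, so QilD is inactive.
Mevalonate is present, so JovZ is active.
With repressor JovZ bound, *lomT* is not transcribed.
So LomT is not produced.
Glyoxylate is absent, so IrpC is inactive.
With no repressor bound, *vorC* is transcribed.
So VorC is produced and active.
No repressor is bound and VorC is active, so *vorJ* is transcribed.
So VorJ is produced and active.
No repressor is bound and VorJ is active, so *elnW* is transcribed.
So ElnW is produced and active.
Indole is absent, so MibB is inactive.
No repressor is bound and ElnW is active, so *oxaW* is transcribed.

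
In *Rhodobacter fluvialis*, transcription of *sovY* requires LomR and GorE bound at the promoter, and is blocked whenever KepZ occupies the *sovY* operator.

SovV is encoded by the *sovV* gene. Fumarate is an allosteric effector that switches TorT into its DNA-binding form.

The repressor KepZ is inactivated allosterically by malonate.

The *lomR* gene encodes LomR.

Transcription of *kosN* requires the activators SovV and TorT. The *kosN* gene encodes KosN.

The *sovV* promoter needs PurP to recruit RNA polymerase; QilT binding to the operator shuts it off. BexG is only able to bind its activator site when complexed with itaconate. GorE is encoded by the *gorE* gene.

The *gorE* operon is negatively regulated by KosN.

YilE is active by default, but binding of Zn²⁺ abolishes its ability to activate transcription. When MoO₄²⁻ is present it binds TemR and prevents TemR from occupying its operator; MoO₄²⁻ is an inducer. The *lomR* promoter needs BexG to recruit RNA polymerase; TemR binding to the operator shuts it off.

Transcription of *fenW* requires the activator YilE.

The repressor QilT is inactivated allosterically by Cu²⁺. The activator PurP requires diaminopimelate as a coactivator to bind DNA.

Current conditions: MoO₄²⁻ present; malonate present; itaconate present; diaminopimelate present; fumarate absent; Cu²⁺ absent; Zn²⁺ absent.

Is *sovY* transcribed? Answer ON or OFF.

ON

Malonate is present, so KepZ is inactive.
Itaconate is present, so BexG is active.
MoO₄²⁻ is present, so TemR is inactive.
No repressor is bound and BexG is active, so *lomR* is transcribed.
So LomR is produced and active.
Cu²⁺ is absent, so QilT is active.
Diaminopimelate is present, so PurP is active.
With repressor QilT bound, *sovV* is not transcribed.
So SovV is not produced.
Fumarate is absent, so TorT is inactive.
Required activator SovV is absent, so *kosN* is not transcribed.
So KosN is not produced.
With no repressor bound, *gorE* is transcribed.
So GorE is produced and active.
No repressor is bound and LomR and GorE are active, so *sovY* is transcribed.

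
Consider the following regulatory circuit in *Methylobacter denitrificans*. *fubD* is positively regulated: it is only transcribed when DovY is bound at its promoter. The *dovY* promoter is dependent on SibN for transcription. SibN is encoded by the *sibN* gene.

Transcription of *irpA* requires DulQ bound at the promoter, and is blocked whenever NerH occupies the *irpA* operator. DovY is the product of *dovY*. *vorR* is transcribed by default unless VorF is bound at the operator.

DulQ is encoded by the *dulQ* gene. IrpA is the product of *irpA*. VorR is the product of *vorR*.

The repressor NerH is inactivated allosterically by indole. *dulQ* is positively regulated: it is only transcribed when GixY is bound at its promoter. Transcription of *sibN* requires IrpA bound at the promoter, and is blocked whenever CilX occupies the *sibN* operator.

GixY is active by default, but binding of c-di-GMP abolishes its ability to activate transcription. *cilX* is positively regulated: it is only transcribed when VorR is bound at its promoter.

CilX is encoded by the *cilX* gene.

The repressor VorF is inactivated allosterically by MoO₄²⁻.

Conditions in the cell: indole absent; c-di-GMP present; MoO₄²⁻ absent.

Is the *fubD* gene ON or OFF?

MoO₄²⁻ is absent, so VorF is active.
With repressor VorF bound, *vorR* is not transcribed.
So VorR is not produced.
Required activator VorR is absent, so *cilX* is not transcribed.
So CilX is not produced.
Indole is absent, so NerH is active.
c-di-GMP is present, so GixY is inactive.
Required activator GixY is absent, so *dulQ* is not transcribed.
So DulQ is not produced.
With repressor NerH bound, *irpA* is not transcribed.
So IrpA is not produced.
Required activator IrpA is absent, so *sibN* is not transcribed.
So SibN is not produced.
Required activator SibN is absent, so *dovY* is not transcribed.
So DovY is not produced.
Required activator DovY is absent, so *fubD* is not transcribed.

OFF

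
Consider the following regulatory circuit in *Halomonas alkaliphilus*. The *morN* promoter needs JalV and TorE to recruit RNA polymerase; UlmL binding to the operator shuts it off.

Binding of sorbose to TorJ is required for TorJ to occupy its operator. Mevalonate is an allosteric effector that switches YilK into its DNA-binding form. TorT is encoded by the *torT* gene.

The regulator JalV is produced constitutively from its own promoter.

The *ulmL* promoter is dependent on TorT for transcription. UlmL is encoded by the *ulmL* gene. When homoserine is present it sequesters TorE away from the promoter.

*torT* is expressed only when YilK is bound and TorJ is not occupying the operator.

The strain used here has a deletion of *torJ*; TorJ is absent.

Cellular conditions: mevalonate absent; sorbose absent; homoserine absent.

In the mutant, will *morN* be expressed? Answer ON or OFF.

JalV is produced constitutively and is active.
Homoserine is absent, so TorE is active.
Mevalonate is absent, so YilK is inactive.
TorJ is non-functional in this strain, so it has no effect.
Required activator YilK is absent, so *torT* is not transcribed.
So TorT is not produced.
Required activator TorT is absent, so *ulmL* is not transcribed.
So UlmL is not produced.
No repressor is bound and JalV and TorE are active, so *morN* is transcribed.

ON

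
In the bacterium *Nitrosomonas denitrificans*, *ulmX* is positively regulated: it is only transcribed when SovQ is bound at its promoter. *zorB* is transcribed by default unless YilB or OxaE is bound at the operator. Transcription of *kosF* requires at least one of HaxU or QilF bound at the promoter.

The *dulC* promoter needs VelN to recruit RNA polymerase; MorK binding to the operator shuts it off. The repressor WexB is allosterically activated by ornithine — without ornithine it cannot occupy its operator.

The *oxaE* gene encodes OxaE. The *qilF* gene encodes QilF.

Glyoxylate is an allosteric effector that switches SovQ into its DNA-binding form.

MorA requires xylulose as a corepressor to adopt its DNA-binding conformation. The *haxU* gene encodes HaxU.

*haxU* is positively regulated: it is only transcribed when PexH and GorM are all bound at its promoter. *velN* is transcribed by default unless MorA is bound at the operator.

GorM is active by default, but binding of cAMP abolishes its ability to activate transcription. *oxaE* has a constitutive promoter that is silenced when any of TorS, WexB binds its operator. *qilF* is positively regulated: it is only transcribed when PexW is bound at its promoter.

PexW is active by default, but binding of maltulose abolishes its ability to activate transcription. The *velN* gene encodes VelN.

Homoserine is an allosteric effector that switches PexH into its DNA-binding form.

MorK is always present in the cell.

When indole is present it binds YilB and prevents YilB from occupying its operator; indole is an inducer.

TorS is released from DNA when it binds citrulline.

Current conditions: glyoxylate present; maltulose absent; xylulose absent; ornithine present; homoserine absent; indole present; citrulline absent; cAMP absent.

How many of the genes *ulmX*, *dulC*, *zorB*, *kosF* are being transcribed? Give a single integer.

3

Glyoxylate is present, so SovQ is active.
No repressor is bound and SovQ is active, so *ulmX* is transcribed.
→ *ulmX* is ON.
MorK is produced constitutively and is active.
Xylulose is absent, so MorA is inactive.
With no repressor bound, *velN* is transcribed.
So VelN is produced and active.
With repressor MorK bound, *dulC* is not transcribed.
→ *dulC* is OFF.
Indole is present, so YilB is inactive.
Citrulline is absent, so TorS is active.
Ornithine is present, so WexB is active.
With repressor TorS bound, *oxaE* is not transcribed.
So OxaE is not produced.
With no repressor bound, *zorB* is transcribed.
→ *zorB* is ON.
Homoserine is absent, so PexH is inactive.
cAMP is absent, so GorM is active.
Required activator PexH is absent, so *haxU* is not transcribed.
So HaxU is not produced.
Maltulose is absent, so PexW is active.
No repressor is bound and PexW is active, so *qilF* is transcribed.
So QilF is produced and active.
Activator QilF is present, so *kosF* is transcribed.
→ *kosF* is ON.
3 of the 4 genes are transcribed.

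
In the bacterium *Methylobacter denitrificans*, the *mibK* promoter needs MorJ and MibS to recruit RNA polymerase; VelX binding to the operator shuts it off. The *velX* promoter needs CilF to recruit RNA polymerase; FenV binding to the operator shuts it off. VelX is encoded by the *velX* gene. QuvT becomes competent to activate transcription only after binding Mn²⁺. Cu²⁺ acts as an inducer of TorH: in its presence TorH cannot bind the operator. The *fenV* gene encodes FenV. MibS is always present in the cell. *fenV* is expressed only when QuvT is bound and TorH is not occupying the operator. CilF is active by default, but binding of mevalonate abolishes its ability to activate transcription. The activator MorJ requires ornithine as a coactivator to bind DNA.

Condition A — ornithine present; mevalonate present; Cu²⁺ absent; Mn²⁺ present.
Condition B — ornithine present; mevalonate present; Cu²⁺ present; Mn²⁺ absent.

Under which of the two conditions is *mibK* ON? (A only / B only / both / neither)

Condition A:
Ornithine is present, so MorJ is active.
Mevalonate is present, so CilF is inactive.
Cu²⁺ is absent, so TorH is active.
Mn²⁺ is present, so QuvT is active.
With repressor TorH bound, *fenV* is not transcribed.
So FenV is not produced.
Required activator CilF is absent, so *velX* is not transcribed.
So VelX is not produced.
MibS is produced constitutively and is active.
No repressor is bound and MorJ and MibS are active, so *mibK* is transcribed.
→ *mibK* is ON in A.
Condition B:
Ornithine is present, so MorJ is active.
Mevalonate is present, so CilF is inactive.
Cu²⁺ is present, so TorH is inactive.
Mn²⁺ is absent, so QuvT is inactive.
Required activator QuvT is absent, so *fenV* is not transcribed.
So FenV is not produced.
Required activator CilF is absent, so *velX* is not transcribed.
So VelX is not produced.
MibS is produced constitutively and is active.
No repressor is bound and MorJ and MibS are active, so *mibK* is transcribed.
→ *mibK* is ON in B.

both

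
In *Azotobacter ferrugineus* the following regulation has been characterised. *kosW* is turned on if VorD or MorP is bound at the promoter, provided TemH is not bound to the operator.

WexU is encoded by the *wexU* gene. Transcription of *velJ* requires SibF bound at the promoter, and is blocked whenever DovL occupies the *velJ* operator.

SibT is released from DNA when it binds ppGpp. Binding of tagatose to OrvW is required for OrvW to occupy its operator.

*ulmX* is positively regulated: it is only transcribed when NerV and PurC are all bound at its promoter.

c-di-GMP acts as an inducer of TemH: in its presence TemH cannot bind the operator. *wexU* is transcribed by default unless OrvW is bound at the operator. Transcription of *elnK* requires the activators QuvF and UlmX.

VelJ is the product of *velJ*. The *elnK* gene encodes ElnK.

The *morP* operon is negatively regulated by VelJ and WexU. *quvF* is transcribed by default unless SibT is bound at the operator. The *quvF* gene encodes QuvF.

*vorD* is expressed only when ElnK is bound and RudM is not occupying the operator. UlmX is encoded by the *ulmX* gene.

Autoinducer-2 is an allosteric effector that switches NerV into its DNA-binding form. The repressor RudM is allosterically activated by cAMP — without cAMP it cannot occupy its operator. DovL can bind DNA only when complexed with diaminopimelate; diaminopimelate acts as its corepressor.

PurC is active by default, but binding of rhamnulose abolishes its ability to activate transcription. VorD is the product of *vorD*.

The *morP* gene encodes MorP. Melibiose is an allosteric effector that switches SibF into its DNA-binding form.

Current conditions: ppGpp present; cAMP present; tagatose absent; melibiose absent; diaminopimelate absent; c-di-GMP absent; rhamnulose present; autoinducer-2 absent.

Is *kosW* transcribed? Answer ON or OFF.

OFF

c-di-GMP is absent, so TemH is active.
cAMP is present, so RudM is active.
ppGpp is present, so SibT is inactive.
With no repressor bound, *quvF* is transcribed.
So QuvF is produced and active.
Autoinducer-2 is absent, so NerV is inactive.
Rhamnulose is present, so PurC is inactive.
Required activator NerV is absent, so *ulmX* is not transcribed.
So UlmX is not produced.
Required activator UlmX is absent, so *elnK* is not transcribed.
So ElnK is not produced.
With repressor RudM bound, *vorD* is not transcribed.
So VorD is not produced.
Melibiose is absent, so SibF is inactive.
Diaminopimelate is absent, so DovL is inactive.
Required activator SibF is absent, so *velJ* is not transcribed.
So VelJ is not produced.
Tagatose is absent, so OrvW is inactive.
With no repressor bound, *wexU* is transcribed.
So WexU is produced and active.
With repressor WexU bound, *morP* is not transcribed.
So MorP is not produced.
With repressor TemH bound, *kosW* is not transcribed.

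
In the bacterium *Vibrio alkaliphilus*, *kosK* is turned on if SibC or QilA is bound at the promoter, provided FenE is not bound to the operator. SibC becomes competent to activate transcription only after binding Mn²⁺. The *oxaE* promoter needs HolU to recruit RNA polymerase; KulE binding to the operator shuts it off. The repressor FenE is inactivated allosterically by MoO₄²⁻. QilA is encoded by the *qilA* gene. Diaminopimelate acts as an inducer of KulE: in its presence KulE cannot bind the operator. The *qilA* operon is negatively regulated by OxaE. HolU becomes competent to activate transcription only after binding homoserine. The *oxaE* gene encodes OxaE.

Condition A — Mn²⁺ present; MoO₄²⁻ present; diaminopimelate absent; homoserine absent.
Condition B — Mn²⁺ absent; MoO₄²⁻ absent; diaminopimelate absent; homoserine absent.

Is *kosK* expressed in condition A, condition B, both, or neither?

Condition A:
Mn²⁺ is present, so SibC is active.
MoO₄²⁻ is present, so FenE is inactive.
Diaminopimelate is absent, so KulE is active.
Homoserine is absent, so HolU is inactive.
With repressor KulE bound, *oxaE* is not transcribed.
So OxaE is not produced.
With no repressor bound, *qilA* is transcribed.
So QilA is produced and active.
Activator SibC is present, so *kosK* is transcribed.
→ *kosK* is ON in A.
Condition B:
Mn²⁺ is absent, so SibC is inactive.
MoO₄²⁻ is absent, so FenE is active.
Diaminopimelate is absent, so KulE is active.
Homoserine is absent, so HolU is inactive.
With repressor KulE bound, *oxaE* is not transcribed.
So OxaE is not produced.
With no repressor bound, *qilA* is transcribed.
So QilA is produced and active.
With repressor FenE bound, *kosK* is not transcribed.
→ *kosK* is OFF in B.

A only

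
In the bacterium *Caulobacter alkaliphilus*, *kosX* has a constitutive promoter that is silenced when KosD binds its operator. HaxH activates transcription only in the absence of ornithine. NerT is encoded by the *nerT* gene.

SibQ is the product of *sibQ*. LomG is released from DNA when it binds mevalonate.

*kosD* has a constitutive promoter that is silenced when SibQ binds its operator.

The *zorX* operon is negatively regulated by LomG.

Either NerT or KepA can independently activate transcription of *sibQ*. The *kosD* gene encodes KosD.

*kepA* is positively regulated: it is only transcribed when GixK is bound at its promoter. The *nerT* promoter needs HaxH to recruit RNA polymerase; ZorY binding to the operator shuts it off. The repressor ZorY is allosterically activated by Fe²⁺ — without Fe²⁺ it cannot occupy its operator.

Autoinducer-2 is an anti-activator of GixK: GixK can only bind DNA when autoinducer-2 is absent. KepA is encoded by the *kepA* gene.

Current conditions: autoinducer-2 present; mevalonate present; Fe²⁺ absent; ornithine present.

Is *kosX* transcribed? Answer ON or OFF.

OFF

Fe²⁺ is absent, so ZorY is inactive.
Ornithine is present, so HaxH is inactive.
Required activator HaxH is absent, so *nerT* is not transcribed.
So NerT is not produced.
Autoinducer-2 is present, so GixK is inactive.
Required activator GixK is absent, so *kepA* is not transcribed.
So KepA is not produced.
No activator is available at the *sibQ* promoter, so *sibQ* is not transcribed.
So SibQ is not produced.
With no repressor bound, *kosD* is transcribed.
So KosD is produced and active.
With repressor KosD bound, *kosX* is not transcribed.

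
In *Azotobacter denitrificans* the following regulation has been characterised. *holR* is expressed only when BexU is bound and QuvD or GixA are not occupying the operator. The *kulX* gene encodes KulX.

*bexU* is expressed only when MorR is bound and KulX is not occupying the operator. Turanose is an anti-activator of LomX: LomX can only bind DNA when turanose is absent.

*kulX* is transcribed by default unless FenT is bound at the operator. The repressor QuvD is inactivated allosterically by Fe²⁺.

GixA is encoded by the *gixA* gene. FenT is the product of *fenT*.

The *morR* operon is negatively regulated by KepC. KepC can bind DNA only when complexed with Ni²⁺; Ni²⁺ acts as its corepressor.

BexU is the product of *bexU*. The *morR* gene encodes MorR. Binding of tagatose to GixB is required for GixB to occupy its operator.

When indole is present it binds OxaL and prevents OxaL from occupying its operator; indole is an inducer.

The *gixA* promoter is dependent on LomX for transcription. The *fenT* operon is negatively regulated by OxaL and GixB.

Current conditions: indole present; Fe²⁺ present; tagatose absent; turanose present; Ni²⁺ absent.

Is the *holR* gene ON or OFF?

Fe²⁺ is present, so QuvD is inactive.
Ni²⁺ is absent, so KepC is inactive.
With no repressor bound, *morR* is transcribed.
So MorR is produced and active.
Indole is present, so OxaL is inactive.
Tagatose is absent, so GixB is inactive.
With no repressor bound, *fenT* is transcribed.
So FenT is produced and active.
With repressor FenT bound, *kulX* is not transcribed.
So KulX is not produced.
No repressor is bound and MorR is active, so *bexU* is transcribed.
So BexU is produced and active.
Turanose is present, so LomX is inactive.
Required activator LomX is absent, so *gixA* is not transcribed.
So GixA is not produced.
No repressor is bound and BexU is active, so *holR* is transcribed.

ON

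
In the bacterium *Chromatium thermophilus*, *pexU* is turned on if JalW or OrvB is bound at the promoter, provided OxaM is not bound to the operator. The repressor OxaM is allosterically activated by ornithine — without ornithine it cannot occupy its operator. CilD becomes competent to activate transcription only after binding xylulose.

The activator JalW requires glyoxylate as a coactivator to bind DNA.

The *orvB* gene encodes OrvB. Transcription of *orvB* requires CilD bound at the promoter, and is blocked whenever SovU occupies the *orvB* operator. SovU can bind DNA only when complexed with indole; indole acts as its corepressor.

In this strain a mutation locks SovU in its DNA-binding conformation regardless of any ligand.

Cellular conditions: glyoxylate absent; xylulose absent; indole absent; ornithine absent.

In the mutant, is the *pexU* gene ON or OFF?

OFF

Glyoxylate is absent, so JalW is inactive.
Xylulose is absent, so CilD is inactive.
SovU is constitutively active in this strain.
With repressor SovU bound, *orvB* is not transcribed.
So OrvB is not produced.
Ornithine is absent, so OxaM is inactive.
No activator is available at the *pexU* promoter, so *pexU* is not transcribed.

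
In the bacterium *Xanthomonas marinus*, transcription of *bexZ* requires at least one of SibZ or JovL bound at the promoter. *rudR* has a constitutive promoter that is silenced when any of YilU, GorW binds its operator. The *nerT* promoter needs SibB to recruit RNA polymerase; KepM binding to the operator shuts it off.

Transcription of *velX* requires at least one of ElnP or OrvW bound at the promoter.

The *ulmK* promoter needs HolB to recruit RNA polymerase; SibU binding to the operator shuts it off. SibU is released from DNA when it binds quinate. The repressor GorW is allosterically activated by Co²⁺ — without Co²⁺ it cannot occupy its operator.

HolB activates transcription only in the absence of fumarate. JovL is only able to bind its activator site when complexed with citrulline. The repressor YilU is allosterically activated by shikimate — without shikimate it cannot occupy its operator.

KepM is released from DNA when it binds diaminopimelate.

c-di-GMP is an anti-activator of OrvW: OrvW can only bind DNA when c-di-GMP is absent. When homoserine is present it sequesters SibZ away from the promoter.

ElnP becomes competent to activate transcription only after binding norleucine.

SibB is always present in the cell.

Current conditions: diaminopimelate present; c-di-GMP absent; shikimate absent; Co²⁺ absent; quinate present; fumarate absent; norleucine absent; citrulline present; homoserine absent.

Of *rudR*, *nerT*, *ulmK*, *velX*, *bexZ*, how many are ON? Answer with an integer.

5

Shikimate is absent, so YilU is inactive.
Co²⁺ is absent, so GorW is inactive.
With no repressor bound, *rudR* is transcribed.
→ *rudR* is ON.
SibB is produced constitutively and is active.
Diaminopimelate is present, so KepM is inactive.
No repressor is bound and SibB is active, so *nerT* is transcribed.
→ *nerT* is ON.
Quinate is present, so SibU is inactive.
Fumarate is absent, so HolB is active.
No repressor is bound and HolB is active, so *ulmK* is transcribed.
→ *ulmK* is ON.
Norleucine is absent, so ElnP is inactive.
c-di-GMP is absent, so OrvW is active.
Activator OrvW is present, so *velX* is transcribed.
→ *velX* is ON.
Homoserine is absent, so SibZ is active.
Citrulline is present, so JovL is active.
Activator SibZ is present, so *bexZ* is transcribed.
→ *bexZ* is ON.
5 of the 5 genes are transcribed.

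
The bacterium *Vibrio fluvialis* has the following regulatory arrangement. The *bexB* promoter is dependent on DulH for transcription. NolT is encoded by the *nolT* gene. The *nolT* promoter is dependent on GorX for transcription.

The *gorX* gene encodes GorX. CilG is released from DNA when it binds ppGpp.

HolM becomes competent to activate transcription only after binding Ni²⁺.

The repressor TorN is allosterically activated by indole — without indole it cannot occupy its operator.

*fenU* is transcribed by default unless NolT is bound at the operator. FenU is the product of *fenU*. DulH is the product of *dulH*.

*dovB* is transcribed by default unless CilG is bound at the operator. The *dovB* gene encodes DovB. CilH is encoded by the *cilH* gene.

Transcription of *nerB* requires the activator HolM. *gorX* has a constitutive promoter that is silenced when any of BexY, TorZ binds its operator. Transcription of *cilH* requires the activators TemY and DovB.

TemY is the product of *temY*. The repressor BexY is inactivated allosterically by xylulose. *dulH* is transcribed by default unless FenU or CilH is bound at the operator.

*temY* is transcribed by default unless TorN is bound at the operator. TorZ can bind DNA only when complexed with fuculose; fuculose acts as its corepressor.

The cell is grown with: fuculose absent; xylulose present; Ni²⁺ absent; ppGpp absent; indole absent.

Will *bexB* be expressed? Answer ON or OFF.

ON

Xylulose is present, so BexY is inactive.
Fuculose is absent, so TorZ is inactive.
With no repressor bound, *gorX* is transcribed.
So GorX is produced and active.
No repressor is bound and GorX is active, so *nolT* is transcribed.
So NolT is produced and active.
With repressor NolT bound, *fenU* is not transcribed.
So FenU is not produced.
Indole is absent, so TorN is inactive.
With no repressor bound, *temY* is transcribed.
So TemY is produced and active.
ppGpp is absent, so CilG is active.
With repressor CilG bound, *dovB* is not transcribed.
So DovB is not produced.
Required activator DovB is absent, so *cilH* is not transcribed.
So CilH is not produced.
With no repressor bound, *dulH* is transcribed.
So DulH is produced and active.
No repressor is bound and DulH is active, so *bexB* is transcribed.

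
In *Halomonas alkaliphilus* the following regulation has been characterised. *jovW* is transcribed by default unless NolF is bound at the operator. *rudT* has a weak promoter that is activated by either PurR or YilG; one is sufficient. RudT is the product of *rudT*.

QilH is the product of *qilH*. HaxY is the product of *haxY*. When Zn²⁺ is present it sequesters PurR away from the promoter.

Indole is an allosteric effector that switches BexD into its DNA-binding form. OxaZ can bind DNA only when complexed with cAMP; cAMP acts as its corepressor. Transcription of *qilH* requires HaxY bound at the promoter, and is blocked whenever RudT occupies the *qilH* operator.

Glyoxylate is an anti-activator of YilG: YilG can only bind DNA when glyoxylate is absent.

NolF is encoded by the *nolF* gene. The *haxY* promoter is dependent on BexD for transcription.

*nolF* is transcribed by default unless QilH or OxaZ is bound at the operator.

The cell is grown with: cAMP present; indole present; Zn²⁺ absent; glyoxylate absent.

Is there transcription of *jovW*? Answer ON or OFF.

ON

Zn²⁺ is absent, so PurR is active.
Glyoxylate is absent, so YilG is active.
Activator PurR is present, so *rudT* is transcribed.
So RudT is produced and active.
Indole is present, so BexD is active.
No repressor is bound and BexD is active, so *haxY* is transcribed.
So HaxY is produced and active.
With repressor RudT bound, *qilH* is not transcribed.
So QilH is not produced.
cAMP is present, so OxaZ is active.
With repressor OxaZ bound, *nolF* is not transcribed.
So NolF is not produced.
With no repressor bound, *jovW* is transcribed.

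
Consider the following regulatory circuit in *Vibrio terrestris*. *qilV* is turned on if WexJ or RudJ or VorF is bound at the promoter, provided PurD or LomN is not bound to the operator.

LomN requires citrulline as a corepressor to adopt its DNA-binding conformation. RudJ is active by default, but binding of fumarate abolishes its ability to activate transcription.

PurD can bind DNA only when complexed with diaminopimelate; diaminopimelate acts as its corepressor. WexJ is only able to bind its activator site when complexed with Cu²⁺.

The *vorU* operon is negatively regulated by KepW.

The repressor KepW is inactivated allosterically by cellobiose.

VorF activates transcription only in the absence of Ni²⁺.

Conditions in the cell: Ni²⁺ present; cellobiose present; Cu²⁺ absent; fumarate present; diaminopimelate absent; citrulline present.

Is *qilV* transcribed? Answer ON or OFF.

OFF

Cu²⁺ is absent, so WexJ is inactive.
Fumarate is present, so RudJ is inactive.
Diaminopimelate is absent, so PurD is inactive.
Citrulline is present, so LomN is active.
Ni²⁺ is present, so VorF is inactive.
With repressor LomN bound, *qilV* is not transcribed.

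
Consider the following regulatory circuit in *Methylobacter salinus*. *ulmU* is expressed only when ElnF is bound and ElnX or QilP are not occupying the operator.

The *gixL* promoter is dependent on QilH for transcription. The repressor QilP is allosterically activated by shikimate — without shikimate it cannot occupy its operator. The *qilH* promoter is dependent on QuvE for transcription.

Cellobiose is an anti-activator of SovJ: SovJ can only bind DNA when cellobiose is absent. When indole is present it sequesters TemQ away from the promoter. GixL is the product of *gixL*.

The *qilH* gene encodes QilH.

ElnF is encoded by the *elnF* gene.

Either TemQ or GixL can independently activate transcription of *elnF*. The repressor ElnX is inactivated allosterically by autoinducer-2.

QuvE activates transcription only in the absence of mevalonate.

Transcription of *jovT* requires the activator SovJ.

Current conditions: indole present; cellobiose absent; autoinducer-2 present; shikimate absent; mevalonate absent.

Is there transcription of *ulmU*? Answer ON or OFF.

Indole is present, so TemQ is inactive.
Mevalonate is absent, so QuvE is active.
No repressor is bound and QuvE is active, so *qilH* is transcribed.
So QilH is produced and active.
No repressor is bound and QilH is active, so *gixL* is transcribed.
So GixL is produced and active.
Activator GixL is present, so *elnF* is transcribed.
So ElnF is produced and active.
Autoinducer-2 is present, so ElnX is inactive.
Shikimate is absent, so QilP is inactive.
No repressor is bound and ElnF is active, so *ulmU* is transcribed.

ON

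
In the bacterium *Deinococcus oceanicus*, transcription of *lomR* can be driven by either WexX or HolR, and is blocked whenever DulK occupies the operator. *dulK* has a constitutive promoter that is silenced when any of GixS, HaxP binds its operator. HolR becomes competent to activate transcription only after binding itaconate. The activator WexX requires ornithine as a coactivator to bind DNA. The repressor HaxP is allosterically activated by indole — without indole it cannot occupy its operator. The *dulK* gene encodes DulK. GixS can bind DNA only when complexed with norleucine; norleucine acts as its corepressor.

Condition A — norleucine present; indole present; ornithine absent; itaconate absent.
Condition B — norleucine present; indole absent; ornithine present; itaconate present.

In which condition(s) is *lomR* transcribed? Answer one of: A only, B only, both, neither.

B only

Condition A:
Norleucine is present, so GixS is active.
Indole is present, so HaxP is active.
With repressor GixS bound, *dulK* is not transcribed.
So DulK is not produced.
Ornithine is absent, so WexX is inactive.
Itaconate is absent, so HolR is inactive.
No activator is available at the *lomR* promoter, so *lomR* is not transcribed.
→ *lomR* is OFF in A.
Condition B:
Norleucine is present, so GixS is active.
Indole is absent, so HaxP is inactive.
With repressor GixS bound, *dulK* is not transcribed.
So DulK is not produced.
Ornithine is present, so WexX is active.
Itaconate is present, so HolR is active.
Activator WexX is present, so *lomR* is transcribed.
→ *lomR* is ON in B.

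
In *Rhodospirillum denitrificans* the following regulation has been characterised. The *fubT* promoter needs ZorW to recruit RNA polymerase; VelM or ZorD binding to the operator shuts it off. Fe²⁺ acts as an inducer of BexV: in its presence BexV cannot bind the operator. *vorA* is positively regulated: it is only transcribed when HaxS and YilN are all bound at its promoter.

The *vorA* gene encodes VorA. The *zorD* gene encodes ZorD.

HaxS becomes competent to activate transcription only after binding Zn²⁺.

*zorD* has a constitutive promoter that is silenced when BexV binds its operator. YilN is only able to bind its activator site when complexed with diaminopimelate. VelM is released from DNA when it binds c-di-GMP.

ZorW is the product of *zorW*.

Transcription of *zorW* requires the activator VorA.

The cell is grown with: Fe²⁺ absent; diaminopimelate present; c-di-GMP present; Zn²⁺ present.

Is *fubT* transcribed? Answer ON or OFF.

ON

c-di-GMP is present, so VelM is inactive.
Fe²⁺ is absent, so BexV is active.
With repressor BexV bound, *zorD* is not transcribed.
So ZorD is not produced.
Zn²⁺ is present, so HaxS is active.
Diaminopimelate is present, so YilN is active.
No repressor is bound and HaxS and YilN are active, so *vorA* is transcribed.
So VorA is produced and active.
No repressor is bound and VorA is active, so *zorW* is transcribed.
So ZorW is produced and active.
No repressor is bound and ZorW is active, so *fubT* is transcribed.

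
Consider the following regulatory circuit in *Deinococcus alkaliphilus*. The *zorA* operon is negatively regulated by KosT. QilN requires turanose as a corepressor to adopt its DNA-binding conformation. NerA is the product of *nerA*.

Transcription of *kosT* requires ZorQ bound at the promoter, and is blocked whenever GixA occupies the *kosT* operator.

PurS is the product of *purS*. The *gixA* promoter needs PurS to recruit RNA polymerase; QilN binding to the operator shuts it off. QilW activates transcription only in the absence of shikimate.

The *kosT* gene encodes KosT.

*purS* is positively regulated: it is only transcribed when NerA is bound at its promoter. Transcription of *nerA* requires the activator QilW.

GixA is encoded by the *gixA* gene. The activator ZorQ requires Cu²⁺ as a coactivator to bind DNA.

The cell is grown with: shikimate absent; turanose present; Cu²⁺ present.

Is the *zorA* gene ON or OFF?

OFF

Shikimate is absent, so QilW is active.
No repressor is bound and QilW is active, so *nerA* is transcribed.
So NerA is produced and active.
No repressor is bound and NerA is active, so *purS* is transcribed.
So PurS is produced and active.
Turanose is present, so QilN is active.
With repressor QilN bound, *gixA* is not transcribed.
So GixA is not produced.
Cu²⁺ is present, so ZorQ is active.
No repressor is bound and ZorQ is active, so *kosT* is transcribed.
So KosT is produced and active.
With repressor KosT bound, *zorA* is not transcribed.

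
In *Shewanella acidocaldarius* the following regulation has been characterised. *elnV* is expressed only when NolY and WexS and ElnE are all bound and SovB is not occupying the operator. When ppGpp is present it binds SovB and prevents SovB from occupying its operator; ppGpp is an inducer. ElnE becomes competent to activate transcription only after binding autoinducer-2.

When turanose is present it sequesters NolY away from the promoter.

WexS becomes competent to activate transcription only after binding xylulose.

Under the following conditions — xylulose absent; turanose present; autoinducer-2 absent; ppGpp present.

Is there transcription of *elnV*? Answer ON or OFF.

OFF

ppGpp is present, so SovB is inactive.
Turanose is present, so NolY is inactive.
Xylulose is absent, so WexS is inactive.
Autoinducer-2 is absent, so ElnE is inactive.
Required activator NolY is absent, so *elnV* is not transcribed.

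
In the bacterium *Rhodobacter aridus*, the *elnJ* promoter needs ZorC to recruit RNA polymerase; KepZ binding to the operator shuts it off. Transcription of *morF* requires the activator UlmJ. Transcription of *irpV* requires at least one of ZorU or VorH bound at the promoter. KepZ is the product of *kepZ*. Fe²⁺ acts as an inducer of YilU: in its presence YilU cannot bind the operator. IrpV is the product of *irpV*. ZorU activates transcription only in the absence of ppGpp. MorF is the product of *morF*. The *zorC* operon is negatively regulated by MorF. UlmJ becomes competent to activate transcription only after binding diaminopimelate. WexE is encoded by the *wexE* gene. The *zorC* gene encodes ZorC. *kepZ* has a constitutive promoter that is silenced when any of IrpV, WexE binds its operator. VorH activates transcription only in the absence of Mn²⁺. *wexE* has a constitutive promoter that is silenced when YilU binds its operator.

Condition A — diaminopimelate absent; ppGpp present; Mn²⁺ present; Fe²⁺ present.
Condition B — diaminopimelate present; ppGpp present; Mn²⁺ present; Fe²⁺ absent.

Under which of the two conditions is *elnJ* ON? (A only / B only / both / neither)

Condition A:
Diaminopimelate is absent, so UlmJ is inactive.
Required activator UlmJ is absent, so *morF* is not transcribed.
So MorF is not produced.
With no repressor bound, *zorC* is transcribed.
So ZorC is produced and active.
ppGpp is present, so ZorU is inactive.
Mn²⁺ is present, so VorH is inactive.
No activator is available at the *irpV* promoter, so *irpV* is not transcribed.
So IrpV is not produced.
Fe²⁺ is present, so YilU is inactive.
With no repressor bound, *wexE* is transcribed.
So WexE is produced and active.
With repressor WexE bound, *kepZ* is not transcribed.
So KepZ is not produced.
No repressor is bound and ZorC is active, so *elnJ* is transcribed.
→ *elnJ* is ON in A.
Condition B:
Diaminopimelate is present, so UlmJ is active.
No repressor is bound and UlmJ is active, so *morF* is transcribed.
So MorF is produced and active.
With repressor MorF bound, *zorC* is not transcribed.
So ZorC is not produced.
ppGpp is present, so ZorU is inactive.
Mn²⁺ is present, so VorH is inactive.
No activator is available at the *irpV* promoter, so *irpV* is not transcribed.
So IrpV is not produced.
Fe²⁺ is absent, so YilU is active.
With repressor YilU bound, *wexE* is not transcribed.
So WexE is not produced.
With no repressor bound, *kepZ* is transcribed.
So KepZ is produced and active.
With repressor KepZ bound, *elnJ* is not transcribed.
→ *elnJ* is OFF in B.

A only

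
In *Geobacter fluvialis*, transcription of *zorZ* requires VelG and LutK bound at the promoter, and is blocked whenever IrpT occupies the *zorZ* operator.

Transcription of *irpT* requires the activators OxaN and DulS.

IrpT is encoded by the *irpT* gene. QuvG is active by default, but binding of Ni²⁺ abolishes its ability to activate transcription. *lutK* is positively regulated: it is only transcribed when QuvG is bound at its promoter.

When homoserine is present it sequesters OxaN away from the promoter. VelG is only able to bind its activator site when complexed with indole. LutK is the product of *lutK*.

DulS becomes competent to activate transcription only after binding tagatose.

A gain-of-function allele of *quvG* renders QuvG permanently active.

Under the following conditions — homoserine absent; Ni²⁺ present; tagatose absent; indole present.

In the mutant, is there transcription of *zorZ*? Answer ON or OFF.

ON

Indole is present, so VelG is active.
Homoserine is absent, so OxaN is active.
Tagatose is absent, so DulS is inactive.
Required activator DulS is absent, so *irpT* is not transcribed.
So IrpT is not produced.
QuvG is constitutively active in this strain.
No repressor is bound and QuvG is active, so *lutK* is transcribed.
So LutK is produced and active.
No repressor is bound and VelG and LutK are active, so *zorZ* is transcribed.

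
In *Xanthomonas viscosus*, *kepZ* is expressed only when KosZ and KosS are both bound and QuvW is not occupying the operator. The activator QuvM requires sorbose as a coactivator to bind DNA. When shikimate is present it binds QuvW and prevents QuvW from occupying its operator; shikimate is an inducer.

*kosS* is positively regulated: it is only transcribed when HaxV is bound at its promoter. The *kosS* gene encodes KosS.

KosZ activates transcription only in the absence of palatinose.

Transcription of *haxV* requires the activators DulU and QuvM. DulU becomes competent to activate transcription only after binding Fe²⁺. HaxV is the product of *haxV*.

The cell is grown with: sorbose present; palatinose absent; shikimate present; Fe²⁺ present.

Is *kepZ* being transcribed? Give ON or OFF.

Palatinose is absent, so KosZ is active.
Fe²⁺ is present, so DulU is active.
Sorbose is present, so QuvM is active.
No repressor is bound and DulU and QuvM are active, so *haxV* is transcribed.
So HaxV is produced and active.
No repressor is bound and HaxV is active, so *kosS* is transcribed.
So KosS is produced and active.
Shikimate is present, so QuvW is inactive.
No repressor is bound and KosZ and KosS are active, so *kepZ* is transcribed.

ON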